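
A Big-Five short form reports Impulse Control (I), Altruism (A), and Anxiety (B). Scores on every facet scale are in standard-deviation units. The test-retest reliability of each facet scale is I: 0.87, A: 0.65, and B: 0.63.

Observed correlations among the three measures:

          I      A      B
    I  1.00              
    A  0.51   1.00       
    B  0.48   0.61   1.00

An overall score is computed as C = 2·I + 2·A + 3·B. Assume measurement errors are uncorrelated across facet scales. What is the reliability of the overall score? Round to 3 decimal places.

0.846

Var(C) = 2² + 2² + 3² + 2·[4·0.51 + 6·0.48 + 6·0.61] = 17 + 17.16 = 34.16.
Because errors are independent across components, Cov(Tᵢ,Tⱼ) = Cov(Xᵢ,Xⱼ); the off-diagonal part of the true-score variance is the same as above.
True-score variance = [2²·0.87 + 2²·0.65 + 3²·0.63] + 17.16 = 11.75 + 17.16 = 28.91.
Reliability = 28.91 / 34.16 = 0.846.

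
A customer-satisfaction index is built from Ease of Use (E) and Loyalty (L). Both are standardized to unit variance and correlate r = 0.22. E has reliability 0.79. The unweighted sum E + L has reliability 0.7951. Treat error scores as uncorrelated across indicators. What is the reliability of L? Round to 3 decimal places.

0.710

Var(E+L) = 2 + 2·0.22 = 2.440.
True-score variance = ρ_E + ρ_L + 2·0.22, so 0.7951 = (0.79 + ρ_L + 0.44) / 2.440.
ρ_L = 0.7951·2.440 − 0.79 − 0.44 = 0.710.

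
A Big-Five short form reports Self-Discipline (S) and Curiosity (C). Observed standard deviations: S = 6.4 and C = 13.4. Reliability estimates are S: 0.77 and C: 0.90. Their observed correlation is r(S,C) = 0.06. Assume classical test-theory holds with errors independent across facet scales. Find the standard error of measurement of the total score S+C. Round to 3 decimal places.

5.232

Var(total) = 220.52 + 10.2912 = 230.811.
True-score variance = 193.143 + 10.2912 = 203.434, so reliability = 0.8814.
Error variance = 230.811 − 203.434 = 27.3768; SEM = √27.3768 = 5.232.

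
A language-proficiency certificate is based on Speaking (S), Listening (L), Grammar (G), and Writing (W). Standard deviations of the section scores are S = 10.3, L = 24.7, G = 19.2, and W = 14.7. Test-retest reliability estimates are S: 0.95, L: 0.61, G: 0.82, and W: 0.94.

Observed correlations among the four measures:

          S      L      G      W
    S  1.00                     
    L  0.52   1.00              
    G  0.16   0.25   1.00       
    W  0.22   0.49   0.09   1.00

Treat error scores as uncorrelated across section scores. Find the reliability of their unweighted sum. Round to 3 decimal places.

0.862

Var(S+L+G+W) = 10.3² + 24.7² + 19.2² + 14.7² + 2·[10.3·24.7·0.52 + 10.3·19.2·0.16 + 10.3·14.7·0.22 + 24.7·19.2·0.25 + 24.7·14.7·0.49 + 19.2·14.7·0.09] = 1300.91 + 1038.24 = 2339.15.
Under uncorrelated errors the observed covariances equal the true-score covariances, so only the own-variance terms attenuate.
True-score variance = [10.3²·0.95 + 24.7²·0.61 + 19.2²·0.82 + 14.7²·0.94] + 1038.24 = 978.35 + 1038.24 = 2016.59.
Reliability = 2016.59 / 2339.15 = 0.862.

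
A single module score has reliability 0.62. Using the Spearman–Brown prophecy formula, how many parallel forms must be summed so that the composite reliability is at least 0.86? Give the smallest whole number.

k ≥ ρ*(1−ρ₁)/(ρ₁(1−ρ*)) = 0.86·0.38 / (0.62·0.14) = 3.765.
Smallest integer k = 4.

4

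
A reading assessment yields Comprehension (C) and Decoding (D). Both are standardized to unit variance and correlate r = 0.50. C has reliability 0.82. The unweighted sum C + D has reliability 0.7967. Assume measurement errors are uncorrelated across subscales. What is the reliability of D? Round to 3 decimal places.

Var(C+D) = 2 + 2·0.50 = 3.000.
True-score variance = ρ_C + ρ_D + 2·0.50, so 0.7967 = (0.82 + ρ_D + 1.00) / 3.000.
ρ_D = 0.7967·3.000 − 0.82 − 1.00 = 0.570.

0.570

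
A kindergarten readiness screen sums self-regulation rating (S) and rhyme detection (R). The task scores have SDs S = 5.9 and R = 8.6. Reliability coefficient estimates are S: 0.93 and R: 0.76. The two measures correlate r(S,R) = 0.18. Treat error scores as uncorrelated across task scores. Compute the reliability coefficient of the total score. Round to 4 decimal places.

0.8411

Var(S+R) = 5.9² + 8.6² + 2·[5.9·8.6·0.18] = 108.77 + 18.2664 = 127.036.
With uncorrelated errors the cross-covariances are all true-score covariance, so they carry over unchanged; only the diagonal terms shrink to ρᵢσᵢ².
True-score variance = [5.9²·0.93 + 8.6²·0.76] + 18.2664 = 88.5829 + 18.2664 = 106.849.
Reliability = 106.849 / 127.036 = 0.8411.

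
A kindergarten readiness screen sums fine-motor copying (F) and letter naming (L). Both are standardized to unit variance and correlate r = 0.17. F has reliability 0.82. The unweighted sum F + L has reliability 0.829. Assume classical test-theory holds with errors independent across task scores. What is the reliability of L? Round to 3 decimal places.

Var(F+L) = 2 + 2·0.17 = 2.340.
True-score variance = ρ_F + ρ_L + 2·0.17, so 0.829 = (0.82 + ρ_L + 0.34) / 2.340.
ρ_L = 0.829·2.340 − 0.82 − 0.34 = 0.780.

0.780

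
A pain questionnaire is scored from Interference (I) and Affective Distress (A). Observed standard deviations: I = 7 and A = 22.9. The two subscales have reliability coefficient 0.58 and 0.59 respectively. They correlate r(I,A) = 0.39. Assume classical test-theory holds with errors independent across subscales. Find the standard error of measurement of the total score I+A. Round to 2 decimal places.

15.35

Var(total) = 573.41 + 125.034 = 698.444.
True-score variance = 337.822 + 125.034 = 462.856, so reliability = 0.6627.
Error variance = 698.444 − 462.856 = 235.588; SEM = √235.588 = 15.35.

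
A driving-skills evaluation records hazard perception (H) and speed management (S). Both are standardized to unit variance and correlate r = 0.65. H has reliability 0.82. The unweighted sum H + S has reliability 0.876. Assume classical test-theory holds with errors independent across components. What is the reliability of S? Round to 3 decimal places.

0.771

Var(H+S) = 2 + 2·0.65 = 3.300.
True-score variance = ρ_H + ρ_S + 2·0.65, so 0.876 = (0.82 + ρ_S + 1.30) / 3.300.
ρ_S = 0.876·3.300 − 0.82 − 1.30 = 0.771.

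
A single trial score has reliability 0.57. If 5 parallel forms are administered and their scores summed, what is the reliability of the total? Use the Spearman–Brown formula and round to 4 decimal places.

0.8689

ρ_k = kρ / (1 + (k−1)ρ) = 5·0.57 / (1 + 4·0.57) = 2.850 / 3.280 = 0.8689.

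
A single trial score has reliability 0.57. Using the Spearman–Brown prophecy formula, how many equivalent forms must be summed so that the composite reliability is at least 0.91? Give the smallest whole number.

8

k ≥ ρ*(1−ρ₁)/(ρ₁(1−ρ*)) = 0.91·0.43 / (0.57·0.09) = 7.628.
Smallest integer k = 8.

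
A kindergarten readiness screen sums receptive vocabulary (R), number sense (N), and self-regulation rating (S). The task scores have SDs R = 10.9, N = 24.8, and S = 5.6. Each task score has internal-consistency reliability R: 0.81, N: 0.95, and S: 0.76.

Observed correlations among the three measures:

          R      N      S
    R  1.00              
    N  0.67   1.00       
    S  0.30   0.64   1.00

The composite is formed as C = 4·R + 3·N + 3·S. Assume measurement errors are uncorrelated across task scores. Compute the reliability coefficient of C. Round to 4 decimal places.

Var(C) = 4²·10.9² + 3²·24.8² + 3²·5.6² + 2·[12·10.9·24.8·0.67 + 12·10.9·5.6·0.30 + 9·24.8·5.6·0.64] = 7718.56 + 6386.13 = 14104.7.
Because errors are independent across components, Cov(Tᵢ,Tⱼ) = Cov(Xᵢ,Xⱼ); the off-diagonal part of the true-score variance is the same as above.
True-score variance = [4²·10.9²·0.81 + 3²·24.8²·0.95 + 3²·5.6²·0.76] + 6386.13 = 7012.87 + 6386.13 = 13399.
Reliability = 13399 / 14104.7 = 0.9500.

0.9500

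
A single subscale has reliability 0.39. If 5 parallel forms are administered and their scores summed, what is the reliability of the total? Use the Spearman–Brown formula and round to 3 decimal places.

ρ_k = kρ / (1 + (k−1)ρ) = 5·0.39 / (1 + 4·0.39) = 1.950 / 2.560 = 0.762.

0.762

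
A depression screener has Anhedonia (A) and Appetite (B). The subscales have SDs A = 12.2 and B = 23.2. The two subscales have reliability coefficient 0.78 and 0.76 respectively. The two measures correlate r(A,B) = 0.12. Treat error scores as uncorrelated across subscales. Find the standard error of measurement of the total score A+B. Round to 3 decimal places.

12.725

Var(total) = 687.08 + 67.9296 = 755.01.
True-score variance = 525.158 + 67.9296 = 593.087, so reliability = 0.7855.
Error variance = 755.01 − 593.087 = 161.922; SEM = √161.922 = 12.725.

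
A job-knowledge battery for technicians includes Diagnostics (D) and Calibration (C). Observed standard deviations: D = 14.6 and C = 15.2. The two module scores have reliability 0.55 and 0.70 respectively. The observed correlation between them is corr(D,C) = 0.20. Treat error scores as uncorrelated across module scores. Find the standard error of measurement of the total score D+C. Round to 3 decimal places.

12.854

Var(total) = 444.2 + 88.768 = 532.968.
True-score variance = 278.966 + 88.768 = 367.734, so reliability = 0.6900.
Error variance = 532.968 − 367.734 = 165.234; SEM = √165.234 = 12.854.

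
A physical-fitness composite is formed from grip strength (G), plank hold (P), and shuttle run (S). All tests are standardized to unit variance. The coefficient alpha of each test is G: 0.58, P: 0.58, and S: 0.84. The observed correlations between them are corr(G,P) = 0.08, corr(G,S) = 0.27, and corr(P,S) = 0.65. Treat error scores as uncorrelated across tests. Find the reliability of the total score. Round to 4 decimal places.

0.8000

Var(G+P+S) = 3 + 2·[0.08 + 0.27 + 0.65] = 3 + 2 = 5.
Because errors are independent across components, Cov(Tᵢ,Tⱼ) = Cov(Xᵢ,Xⱼ); the off-diagonal part of the true-score variance is the same as above.
True-score variance = [0.58 + 0.58 + 0.84] + 2 = 2 + 2 = 4.
Reliability = 4 / 5 = 0.8000.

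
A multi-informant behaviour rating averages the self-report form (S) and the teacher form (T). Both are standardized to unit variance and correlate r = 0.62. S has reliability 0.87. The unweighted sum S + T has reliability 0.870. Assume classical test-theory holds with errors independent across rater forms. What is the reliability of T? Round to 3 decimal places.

0.709

Var(S+T) = 2 + 2·0.62 = 3.240.
True-score variance = ρ_S + ρ_T + 2·0.62, so 0.870 = (0.87 + ρ_T + 1.24) / 3.240.
ρ_T = 0.870·3.240 − 0.87 − 1.24 = 0.709.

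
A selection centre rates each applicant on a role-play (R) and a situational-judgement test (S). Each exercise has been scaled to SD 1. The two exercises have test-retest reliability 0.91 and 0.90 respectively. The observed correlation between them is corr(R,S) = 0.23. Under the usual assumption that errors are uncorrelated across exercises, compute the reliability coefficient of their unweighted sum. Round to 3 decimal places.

Var(R+S) = 2 + 2·[0.23] = 2 + 0.46 = 2.46.
Under uncorrelated errors the observed covariances equal the true-score covariances, so only the own-variance terms attenuate.
True-score variance = [0.91 + 0.90] + 0.46 = 1.81 + 0.46 = 2.27.
Reliability = 2.27 / 2.46 = 0.923.

0.923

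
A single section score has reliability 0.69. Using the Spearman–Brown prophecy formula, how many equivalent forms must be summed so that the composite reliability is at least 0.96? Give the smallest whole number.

11

k ≥ ρ*(1−ρ₁)/(ρ₁(1−ρ*)) = 0.96·0.31 / (0.69·0.04) = 10.783.
Smallest integer k = 11.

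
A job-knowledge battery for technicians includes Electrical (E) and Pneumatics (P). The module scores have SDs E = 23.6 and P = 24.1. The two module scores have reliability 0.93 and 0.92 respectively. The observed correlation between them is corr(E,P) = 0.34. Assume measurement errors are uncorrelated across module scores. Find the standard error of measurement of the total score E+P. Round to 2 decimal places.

9.24

Var(total) = 1137.77 + 386.757 = 1524.53.
True-score variance = 1052.32 + 386.757 = 1439.07, so reliability = 0.9439.
Error variance = 1524.53 − 1439.07 = 85.452; SEM = √85.452 = 9.24.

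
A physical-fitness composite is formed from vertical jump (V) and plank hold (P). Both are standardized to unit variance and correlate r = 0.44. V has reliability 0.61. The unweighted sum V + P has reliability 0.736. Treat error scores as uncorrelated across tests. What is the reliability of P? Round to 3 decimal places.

0.630

Var(V+P) = 2 + 2·0.44 = 2.880.
True-score variance = ρ_V + ρ_P + 2·0.44, so 0.736 = (0.61 + ρ_P + 0.88) / 2.880.
ρ_P = 0.736·2.880 − 0.61 − 0.88 = 0.630.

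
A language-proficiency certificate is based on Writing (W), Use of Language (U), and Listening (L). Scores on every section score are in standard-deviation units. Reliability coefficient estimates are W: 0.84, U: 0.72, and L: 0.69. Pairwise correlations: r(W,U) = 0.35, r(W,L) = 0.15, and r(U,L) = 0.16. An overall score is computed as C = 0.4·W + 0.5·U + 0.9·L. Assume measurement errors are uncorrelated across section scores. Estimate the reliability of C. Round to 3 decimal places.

0.785

Var(C) = 0.4² + 0.5² + 0.9² + 2·[0.2·0.35 + 0.36·0.15 + 0.45·0.16] = 1.22 + 0.392 = 1.612.
Because errors are independent across components, Cov(Tᵢ,Tⱼ) = Cov(Xᵢ,Xⱼ); the off-diagonal part of the true-score variance is the same as above.
True-score variance = [0.4²·0.84 + 0.5²·0.72 + 0.9²·0.69] + 0.392 = 0.8733 + 0.392 = 1.2653.
Reliability = 1.2653 / 1.612 = 0.785.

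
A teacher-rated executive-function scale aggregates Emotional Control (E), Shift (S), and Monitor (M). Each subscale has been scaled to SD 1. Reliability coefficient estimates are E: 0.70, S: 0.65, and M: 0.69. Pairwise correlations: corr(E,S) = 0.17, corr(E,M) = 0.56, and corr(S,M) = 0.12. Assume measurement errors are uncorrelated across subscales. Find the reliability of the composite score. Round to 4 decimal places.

0.7957

Var(E+S+M) = 3 + 2·[0.17 + 0.56 + 0.12] = 3 + 1.7 = 4.7.
Because errors are independent across components, Cov(Tᵢ,Tⱼ) = Cov(Xᵢ,Xⱼ); the off-diagonal part of the true-score variance is the same as above.
True-score variance = [0.70 + 0.65 + 0.69] + 1.7 = 2.04 + 1.7 = 3.74.
Reliability = 3.74 / 4.7 = 0.7957.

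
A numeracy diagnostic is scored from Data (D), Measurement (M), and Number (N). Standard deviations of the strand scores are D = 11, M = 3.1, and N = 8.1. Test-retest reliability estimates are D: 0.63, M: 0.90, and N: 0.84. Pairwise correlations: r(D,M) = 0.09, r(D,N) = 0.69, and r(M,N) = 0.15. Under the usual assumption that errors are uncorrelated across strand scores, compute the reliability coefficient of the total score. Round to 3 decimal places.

0.831

Var(D+M+N) = 11² + 3.1² + 8.1² + 2·[11·3.1·0.09 + 11·8.1·0.69 + 3.1·8.1·0.15] = 196.22 + 136.629 = 332.849.
Because errors are independent across components, Cov(Tᵢ,Tⱼ) = Cov(Xᵢ,Xⱼ); the off-diagonal part of the true-score variance is the same as above.
True-score variance = [11²·0.63 + 3.1²·0.90 + 8.1²·0.84] + 136.629 = 139.991 + 136.629 = 276.62.
Reliability = 276.62 / 332.849 = 0.831.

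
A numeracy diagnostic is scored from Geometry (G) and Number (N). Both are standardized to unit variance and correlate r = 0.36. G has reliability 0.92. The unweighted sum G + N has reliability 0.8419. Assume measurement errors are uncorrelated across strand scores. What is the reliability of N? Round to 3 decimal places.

Var(G+N) = 2 + 2·0.36 = 2.720.
True-score variance = ρ_G + ρ_N + 2·0.36, so 0.8419 = (0.92 + ρ_N + 0.72) / 2.720.
ρ_N = 0.8419·2.720 − 0.92 − 0.72 = 0.650.

0.650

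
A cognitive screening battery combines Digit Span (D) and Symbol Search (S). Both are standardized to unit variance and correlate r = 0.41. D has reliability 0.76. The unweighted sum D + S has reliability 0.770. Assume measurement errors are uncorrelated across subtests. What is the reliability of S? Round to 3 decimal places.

0.591

Var(D+S) = 2 + 2·0.41 = 2.820.
True-score variance = ρ_D + ρ_S + 2·0.41, so 0.770 = (0.76 + ρ_S + 0.82) / 2.820.
ρ_S = 0.770·2.820 − 0.76 − 0.82 = 0.591.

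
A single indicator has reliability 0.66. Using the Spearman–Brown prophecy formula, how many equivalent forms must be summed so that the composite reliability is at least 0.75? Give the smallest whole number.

2

k ≥ ρ*(1−ρ₁)/(ρ₁(1−ρ*)) = 0.75·0.34 / (0.66·0.25) = 1.545.
Smallest integer k = 2.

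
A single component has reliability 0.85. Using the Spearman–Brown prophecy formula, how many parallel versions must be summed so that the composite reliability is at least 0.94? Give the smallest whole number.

k ≥ ρ*(1−ρ₁)/(ρ₁(1−ρ*)) = 0.94·0.15 / (0.85·0.06) = 2.765.
Smallest integer k = 3.

3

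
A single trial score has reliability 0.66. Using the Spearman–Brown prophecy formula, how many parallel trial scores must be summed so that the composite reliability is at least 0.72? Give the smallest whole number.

2

k ≥ ρ*(1−ρ₁)/(ρ₁(1−ρ*)) = 0.72·0.34 / (0.66·0.28) = 1.325.
Smallest integer k = 2.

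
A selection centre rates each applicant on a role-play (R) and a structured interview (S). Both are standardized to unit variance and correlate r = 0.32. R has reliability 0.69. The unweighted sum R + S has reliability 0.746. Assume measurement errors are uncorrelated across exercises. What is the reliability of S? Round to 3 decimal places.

Var(R+S) = 2 + 2·0.32 = 2.640.
True-score variance = ρ_R + ρ_S + 2·0.32, so 0.746 = (0.69 + ρ_S + 0.64) / 2.640.
ρ_S = 0.746·2.640 − 0.69 − 0.64 = 0.639.

0.639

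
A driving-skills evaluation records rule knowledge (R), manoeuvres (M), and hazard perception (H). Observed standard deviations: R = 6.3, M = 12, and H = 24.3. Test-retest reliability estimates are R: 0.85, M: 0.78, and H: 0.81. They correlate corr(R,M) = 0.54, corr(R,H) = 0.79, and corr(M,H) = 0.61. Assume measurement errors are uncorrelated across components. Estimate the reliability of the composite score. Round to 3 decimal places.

0.897

Var(R+M+H) = 6.3² + 12² + 24.3² + 2·[6.3·12·0.54 + 6.3·24.3·0.79 + 12·24.3·0.61] = 774.18 + 679.282 = 1453.46.
Under uncorrelated errors the observed covariances equal the true-score covariances, so only the own-variance terms attenuate.
True-score variance = [6.3²·0.85 + 12²·0.78 + 24.3²·0.81] + 679.282 = 624.353 + 679.282 = 1303.64.
Reliability = 1303.64 / 1453.46 = 0.897.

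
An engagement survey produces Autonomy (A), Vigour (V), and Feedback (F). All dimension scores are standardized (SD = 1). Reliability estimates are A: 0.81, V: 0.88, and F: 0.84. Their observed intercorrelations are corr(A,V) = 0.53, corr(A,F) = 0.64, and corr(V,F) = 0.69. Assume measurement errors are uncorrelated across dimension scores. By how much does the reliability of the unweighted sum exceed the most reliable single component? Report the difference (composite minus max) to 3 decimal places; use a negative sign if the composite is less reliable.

Var(sum) = 3 + 3.72 = 6.72; true-score variance = 2.53 + 3.72 = 6.25; composite reliability = 0.9301.
Max component reliability = 0.8800.
Difference = 0.9301 − 0.8800 = 0.050.

0.050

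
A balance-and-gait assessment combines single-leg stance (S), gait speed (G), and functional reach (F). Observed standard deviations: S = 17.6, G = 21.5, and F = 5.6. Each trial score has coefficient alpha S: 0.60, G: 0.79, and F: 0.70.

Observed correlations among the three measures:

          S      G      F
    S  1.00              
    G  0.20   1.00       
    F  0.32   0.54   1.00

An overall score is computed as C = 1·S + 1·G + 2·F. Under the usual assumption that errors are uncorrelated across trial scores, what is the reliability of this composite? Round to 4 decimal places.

0.8198

Var(C) = 17.6² + 21.5² + 2²·5.6² + 2·[17.6·21.5·0.20 + 2·17.6·5.6·0.32 + 2·21.5·5.6·0.54] = 897.45 + 537.581 = 1435.03.
With uncorrelated errors the cross-covariances are all true-score covariance, so they carry over unchanged; only the diagonal terms shrink to ρᵢσᵢ².
True-score variance = [17.6²·0.60 + 21.5²·0.79 + 2²·5.6²·0.70] + 537.581 = 638.841 + 537.581 = 1176.42.
Reliability = 1176.42 / 1435.03 = 0.8198.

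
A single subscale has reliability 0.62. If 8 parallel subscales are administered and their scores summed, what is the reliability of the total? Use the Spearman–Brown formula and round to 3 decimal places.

0.929

ρ_k = kρ / (1 + (k−1)ρ) = 8·0.62 / (1 + 7·0.62) = 4.960 / 5.340 = 0.929.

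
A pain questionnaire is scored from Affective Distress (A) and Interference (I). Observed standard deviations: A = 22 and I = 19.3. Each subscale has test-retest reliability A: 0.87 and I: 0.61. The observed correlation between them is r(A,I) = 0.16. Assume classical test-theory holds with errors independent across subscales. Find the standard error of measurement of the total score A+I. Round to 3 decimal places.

14.429

Var(total) = 856.49 + 135.872 = 992.362.
True-score variance = 648.299 + 135.872 = 784.171, so reliability = 0.7902.
Error variance = 992.362 − 784.171 = 208.191; SEM = √208.191 = 14.429.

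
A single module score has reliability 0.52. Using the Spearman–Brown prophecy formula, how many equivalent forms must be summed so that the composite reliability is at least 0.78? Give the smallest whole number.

4

k ≥ ρ*(1−ρ₁)/(ρ₁(1−ρ*)) = 0.78·0.48 / (0.52·0.22) = 3.273.
Smallest integer k = 4.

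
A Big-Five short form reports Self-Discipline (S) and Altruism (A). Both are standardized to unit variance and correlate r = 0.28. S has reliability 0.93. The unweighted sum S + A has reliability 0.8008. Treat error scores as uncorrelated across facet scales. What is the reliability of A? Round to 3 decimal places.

0.560

Var(S+A) = 2 + 2·0.28 = 2.560.
True-score variance = ρ_S + ρ_A + 2·0.28, so 0.8008 = (0.93 + ρ_A + 0.56) / 2.560.
ρ_A = 0.8008·2.560 − 0.93 − 0.56 = 0.560.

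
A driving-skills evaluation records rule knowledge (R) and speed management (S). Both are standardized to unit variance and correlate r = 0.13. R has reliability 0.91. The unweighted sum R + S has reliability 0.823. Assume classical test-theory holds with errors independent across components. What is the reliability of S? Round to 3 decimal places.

Var(R+S) = 2 + 2·0.13 = 2.260.
True-score variance = ρ_R + ρ_S + 2·0.13, so 0.823 = (0.91 + ρ_S + 0.26) / 2.260.
ρ_S = 0.823·2.260 − 0.91 − 0.26 = 0.690.

0.690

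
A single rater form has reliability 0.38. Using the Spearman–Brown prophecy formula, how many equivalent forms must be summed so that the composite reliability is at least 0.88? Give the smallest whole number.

12

k ≥ ρ*(1−ρ₁)/(ρ₁(1−ρ*)) = 0.88·0.62 / (0.38·0.12) = 11.965.
Smallest integer k = 12.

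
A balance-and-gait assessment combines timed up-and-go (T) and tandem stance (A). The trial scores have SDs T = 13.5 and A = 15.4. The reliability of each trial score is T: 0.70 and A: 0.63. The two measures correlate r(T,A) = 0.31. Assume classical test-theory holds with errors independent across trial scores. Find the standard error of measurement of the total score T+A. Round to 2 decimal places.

Var(total) = 419.41 + 128.898 = 548.308.
True-score variance = 276.986 + 128.898 = 405.884, so reliability = 0.7402.
Error variance = 548.308 − 405.884 = 142.424; SEM = √142.424 = 11.93.

11.93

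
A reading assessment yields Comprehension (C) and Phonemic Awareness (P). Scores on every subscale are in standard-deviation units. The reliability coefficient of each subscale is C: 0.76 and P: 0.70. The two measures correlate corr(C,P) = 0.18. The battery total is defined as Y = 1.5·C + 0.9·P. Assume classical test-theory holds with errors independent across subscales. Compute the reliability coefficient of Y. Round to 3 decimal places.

Var(Y) = 1.5² + 0.9² + 2·[1.35·0.18] = 3.06 + 0.486 = 3.546.
Because errors are independent across components, Cov(Tᵢ,Tⱼ) = Cov(Xᵢ,Xⱼ); the off-diagonal part of the true-score variance is the same as above.
True-score variance = [1.5²·0.76 + 0.9²·0.70] + 0.486 = 2.277 + 0.486 = 2.763.
Reliability = 2.763 / 3.546 = 0.779.

0.779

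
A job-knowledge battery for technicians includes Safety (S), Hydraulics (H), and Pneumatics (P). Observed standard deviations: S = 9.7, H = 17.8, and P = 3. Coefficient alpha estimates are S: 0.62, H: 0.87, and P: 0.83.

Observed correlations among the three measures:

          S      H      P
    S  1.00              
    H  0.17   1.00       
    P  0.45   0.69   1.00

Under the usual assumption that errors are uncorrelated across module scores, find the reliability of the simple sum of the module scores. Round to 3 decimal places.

0.864

Var(S+H+P) = 9.7² + 17.8² + 3² + 2·[9.7·17.8·0.17 + 9.7·3·0.45 + 17.8·3·0.69] = 419.93 + 158.586 = 578.516.
With uncorrelated errors the cross-covariances are all true-score covariance, so they carry over unchanged; only the diagonal terms shrink to ρᵢσᵢ².
True-score variance = [9.7²·0.62 + 17.8²·0.87 + 3²·0.83] + 158.586 = 341.457 + 158.586 = 500.043.
Reliability = 500.043 / 578.516 = 0.864.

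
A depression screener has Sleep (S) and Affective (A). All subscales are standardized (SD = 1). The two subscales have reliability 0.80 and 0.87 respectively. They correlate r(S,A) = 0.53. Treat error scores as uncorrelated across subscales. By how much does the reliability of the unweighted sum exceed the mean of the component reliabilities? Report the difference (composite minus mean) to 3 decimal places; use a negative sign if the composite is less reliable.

Var(sum) = 2 + 1.06 = 3.06; true-score variance = 1.67 + 1.06 = 2.73; composite reliability = 0.8922.
Mean component reliability = 0.8350.
Difference = 0.8922 − 0.8350 = 0.057.

0.057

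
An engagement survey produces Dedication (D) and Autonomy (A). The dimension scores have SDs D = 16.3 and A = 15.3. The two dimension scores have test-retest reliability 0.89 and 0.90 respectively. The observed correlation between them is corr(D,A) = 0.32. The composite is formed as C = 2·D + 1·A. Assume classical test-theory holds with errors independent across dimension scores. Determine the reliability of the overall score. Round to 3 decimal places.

0.913

Var(C) = 2²·16.3² + 15.3² + 2·[2·16.3·15.3·0.32] = 1296.85 + 319.219 = 1616.07.
With uncorrelated errors the cross-covariances are all true-score covariance, so they carry over unchanged; only the diagonal terms shrink to ρᵢσᵢ².
True-score variance = [2²·16.3²·0.89 + 15.3²·0.90] + 319.219 = 1156.54 + 319.219 = 1475.76.
Reliability = 1475.76 / 1616.07 = 0.913.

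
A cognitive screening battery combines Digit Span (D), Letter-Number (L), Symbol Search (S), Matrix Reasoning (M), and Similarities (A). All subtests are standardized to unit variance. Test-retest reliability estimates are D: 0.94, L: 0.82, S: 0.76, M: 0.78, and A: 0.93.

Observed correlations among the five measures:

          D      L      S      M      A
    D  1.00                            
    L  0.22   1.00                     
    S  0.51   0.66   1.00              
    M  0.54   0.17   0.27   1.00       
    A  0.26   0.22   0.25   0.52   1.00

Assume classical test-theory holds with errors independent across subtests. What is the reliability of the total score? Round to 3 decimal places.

Var(D+L+S+M+A) = 5 + 2·[0.22 + 0.51 + 0.54 + 0.26 + 0.66 + 0.17 + 0.22 + 0.27 + 0.25 + 0.52] = 5 + 7.24 = 12.24.
With uncorrelated errors the cross-covariances are all true-score covariance, so they carry over unchanged; only the diagonal terms shrink to ρᵢσᵢ².
True-score variance = [0.94 + 0.82 + 0.76 + 0.78 + 0.93] + 7.24 = 4.23 + 7.24 = 11.47.
Reliability = 11.47 / 12.24 = 0.937.

0.937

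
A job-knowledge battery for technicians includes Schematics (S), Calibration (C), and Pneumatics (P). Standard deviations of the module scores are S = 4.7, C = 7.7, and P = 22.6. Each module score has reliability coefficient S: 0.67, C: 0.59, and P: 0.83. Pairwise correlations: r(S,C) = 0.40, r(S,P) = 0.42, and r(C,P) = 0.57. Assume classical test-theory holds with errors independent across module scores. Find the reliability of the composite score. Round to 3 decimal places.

Var(S+C+P) = 4.7² + 7.7² + 22.6² + 2·[4.7·7.7·0.40 + 4.7·22.6·0.42 + 7.7·22.6·0.57] = 592.14 + 316.56 = 908.7.
Under uncorrelated errors the observed covariances equal the true-score covariances, so only the own-variance terms attenuate.
True-score variance = [4.7²·0.67 + 7.7²·0.59 + 22.6²·0.83] + 316.56 = 473.712 + 316.56 = 790.272.
Reliability = 790.272 / 908.7 = 0.870.

0.870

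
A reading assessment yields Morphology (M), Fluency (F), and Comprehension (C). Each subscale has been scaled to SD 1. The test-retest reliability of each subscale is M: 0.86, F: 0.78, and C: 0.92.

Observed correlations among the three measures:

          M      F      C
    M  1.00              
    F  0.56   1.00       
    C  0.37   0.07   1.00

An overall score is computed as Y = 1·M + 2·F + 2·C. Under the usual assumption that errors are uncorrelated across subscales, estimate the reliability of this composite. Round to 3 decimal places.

Var(Y) = 1 + 2² + 2² + 2·[2·0.56 + 2·0.37 + 4·0.07] = 9 + 4.28 = 13.28.
Because errors are independent across components, Cov(Tᵢ,Tⱼ) = Cov(Xᵢ,Xⱼ); the off-diagonal part of the true-score variance is the same as above.
True-score variance = [0.86 + 2²·0.78 + 2²·0.92] + 4.28 = 7.66 + 4.28 = 11.94.
Reliability = 11.94 / 13.28 = 0.899.

0.899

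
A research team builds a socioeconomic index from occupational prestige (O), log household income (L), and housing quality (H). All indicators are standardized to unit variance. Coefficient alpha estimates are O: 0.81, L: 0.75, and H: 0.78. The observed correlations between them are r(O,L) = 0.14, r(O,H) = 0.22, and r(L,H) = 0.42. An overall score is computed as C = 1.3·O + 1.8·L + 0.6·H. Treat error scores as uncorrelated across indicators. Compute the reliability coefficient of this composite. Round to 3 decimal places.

0.832

Var(C) = 1.3² + 1.8² + 0.6² + 2·[2.34·0.14 + 0.78·0.22 + 1.08·0.42] = 5.29 + 1.9056 = 7.1956.
Under uncorrelated errors the observed covariances equal the true-score covariances, so only the own-variance terms attenuate.
True-score variance = [1.3²·0.81 + 1.8²·0.75 + 0.6²·0.78] + 1.9056 = 4.0797 + 1.9056 = 5.9853.
Reliability = 5.9853 / 7.1956 = 0.832.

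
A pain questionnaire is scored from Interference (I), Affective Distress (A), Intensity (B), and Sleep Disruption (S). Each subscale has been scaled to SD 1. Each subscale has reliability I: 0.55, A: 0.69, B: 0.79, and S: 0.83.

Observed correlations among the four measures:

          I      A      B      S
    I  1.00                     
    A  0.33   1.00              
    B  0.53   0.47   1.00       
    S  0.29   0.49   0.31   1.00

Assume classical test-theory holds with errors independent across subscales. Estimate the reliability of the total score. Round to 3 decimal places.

0.871

Var(I+A+B+S) = 4 + 2·[0.33 + 0.53 + 0.29 + 0.47 + 0.49 + 0.31] = 4 + 4.84 = 8.84.
Under uncorrelated errors the observed covariances equal the true-score covariances, so only the own-variance terms attenuate.
True-score variance = [0.55 + 0.69 + 0.79 + 0.83] + 4.84 = 2.86 + 4.84 = 7.7.
Reliability = 7.7 / 8.84 = 0.871.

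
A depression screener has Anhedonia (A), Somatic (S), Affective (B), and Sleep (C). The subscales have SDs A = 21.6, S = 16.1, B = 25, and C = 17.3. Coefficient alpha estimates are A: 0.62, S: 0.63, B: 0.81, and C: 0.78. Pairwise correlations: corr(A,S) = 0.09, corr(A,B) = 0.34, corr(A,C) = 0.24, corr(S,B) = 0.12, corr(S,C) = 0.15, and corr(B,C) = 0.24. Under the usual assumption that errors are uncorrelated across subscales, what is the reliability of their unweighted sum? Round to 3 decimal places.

Var(A+S+B+C) = 21.6² + 16.1² + 25² + 17.3² + 2·[21.6·16.1·0.09 + 21.6·25·0.34 + 21.6·17.3·0.24 + 16.1·25·0.12 + 16.1·17.3·0.15 + 25·17.3·0.24] = 1650.06 + 996.922 = 2646.98.
With uncorrelated errors the cross-covariances are all true-score covariance, so they carry over unchanged; only the diagonal terms shrink to ρᵢσᵢ².
True-score variance = [21.6²·0.62 + 16.1²·0.63 + 25²·0.81 + 17.3²·0.78] + 996.922 = 1192.27 + 996.922 = 2189.19.
Reliability = 2189.19 / 2646.98 = 0.827.

0.827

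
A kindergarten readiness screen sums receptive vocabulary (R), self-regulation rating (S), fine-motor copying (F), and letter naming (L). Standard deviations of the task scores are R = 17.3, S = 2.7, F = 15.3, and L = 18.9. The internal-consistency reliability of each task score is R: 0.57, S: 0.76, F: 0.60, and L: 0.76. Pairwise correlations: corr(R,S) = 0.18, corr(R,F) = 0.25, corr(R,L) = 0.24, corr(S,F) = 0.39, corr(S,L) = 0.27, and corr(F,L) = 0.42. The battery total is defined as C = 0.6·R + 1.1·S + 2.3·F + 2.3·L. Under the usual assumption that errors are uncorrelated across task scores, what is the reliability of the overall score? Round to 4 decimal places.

0.8041

Var(C) = 0.6²·17.3² + 1.1²·2.7² + 2.3²·15.3² + 2.3²·18.9² + 2·[0.66·17.3·2.7·0.18 + 1.38·17.3·15.3·0.25 + 1.38·17.3·18.9·0.24 + 2.53·2.7·15.3·0.39 + 2.53·2.7·18.9·0.27 + 5.29·15.3·18.9·0.42] = 3244.54 + 1846.51 = 5091.06.
Because errors are independent across components, Cov(Tᵢ,Tⱼ) = Cov(Xᵢ,Xⱼ); the off-diagonal part of the true-score variance is the same as above.
True-score variance = [0.6²·17.3²·0.57 + 1.1²·2.7²·0.76 + 2.3²·15.3²·0.60 + 2.3²·18.9²·0.76] + 1846.51 = 2247.25 + 1846.51 = 4093.76.
Reliability = 4093.76 / 5091.06 = 0.8041.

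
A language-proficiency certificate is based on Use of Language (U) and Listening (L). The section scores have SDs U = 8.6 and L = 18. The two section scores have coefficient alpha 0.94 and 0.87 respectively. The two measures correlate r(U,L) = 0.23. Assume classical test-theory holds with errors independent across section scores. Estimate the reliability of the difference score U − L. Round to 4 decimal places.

Var(U−L) = 8.6² + 18² − 2·8.6·18·0.23 = 397.96 − 71.208 = 326.752.
Because errors are independent across components, Cov(Tᵢ,Tⱼ) = Cov(Xᵢ,Xⱼ); the off-diagonal part of the true-score variance is the same as above.
True-score variance = [8.6²·0.94 + 18²·0.87] − 71.208 = 351.402 − 71.208 = 280.194.
Reliability = 280.194 / 326.752 = 0.8575.

0.8575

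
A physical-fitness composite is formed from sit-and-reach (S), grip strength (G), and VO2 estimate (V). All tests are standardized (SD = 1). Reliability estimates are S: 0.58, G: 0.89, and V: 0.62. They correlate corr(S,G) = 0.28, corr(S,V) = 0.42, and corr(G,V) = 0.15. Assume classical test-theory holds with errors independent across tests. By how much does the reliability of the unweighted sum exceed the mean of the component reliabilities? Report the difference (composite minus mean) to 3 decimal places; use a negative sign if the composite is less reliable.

Var(sum) = 3 + 1.7 = 4.7; true-score variance = 2.09 + 1.7 = 3.79; composite reliability = 0.8064.
Mean component reliability = 0.6967.
Difference = 0.8064 − 0.6967 = 0.110.

0.110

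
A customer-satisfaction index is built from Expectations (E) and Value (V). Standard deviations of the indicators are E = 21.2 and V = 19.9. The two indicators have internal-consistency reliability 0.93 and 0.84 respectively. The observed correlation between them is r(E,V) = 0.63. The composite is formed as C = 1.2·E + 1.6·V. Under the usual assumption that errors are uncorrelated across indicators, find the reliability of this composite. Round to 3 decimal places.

Var(C) = 1.2²·21.2² + 1.6²·19.9² + 2·[1.92·21.2·19.9·0.63] = 1660.98 + 1020.61 = 2681.59.
Because errors are independent across components, Cov(Tᵢ,Tⱼ) = Cov(Xᵢ,Xⱼ); the off-diagonal part of the true-score variance is the same as above.
True-score variance = [1.2²·21.2²·0.93 + 1.6²·19.9²·0.84] + 1020.61 = 1453.47 + 1020.61 = 2474.08.
Reliability = 2474.08 / 2681.59 = 0.923.

0.923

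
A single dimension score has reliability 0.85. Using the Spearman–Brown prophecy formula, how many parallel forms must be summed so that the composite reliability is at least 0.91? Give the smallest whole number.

2

k ≥ ρ*(1−ρ₁)/(ρ₁(1−ρ*)) = 0.91·0.15 / (0.85·0.09) = 1.784.
Smallest integer k = 2.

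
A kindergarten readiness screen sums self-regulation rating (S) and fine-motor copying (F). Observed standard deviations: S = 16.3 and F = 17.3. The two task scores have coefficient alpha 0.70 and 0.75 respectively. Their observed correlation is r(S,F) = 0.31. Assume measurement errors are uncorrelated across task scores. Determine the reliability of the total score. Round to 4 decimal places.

Var(S+F) = 16.3² + 17.3² + 2·[16.3·17.3·0.31] = 564.98 + 174.834 = 739.814.
Under uncorrelated errors the observed covariances equal the true-score covariances, so only the own-variance terms attenuate.
True-score variance = [16.3²·0.70 + 17.3²·0.75] + 174.834 = 410.451 + 174.834 = 585.284.
Reliability = 585.284 / 739.814 = 0.7911.

0.7911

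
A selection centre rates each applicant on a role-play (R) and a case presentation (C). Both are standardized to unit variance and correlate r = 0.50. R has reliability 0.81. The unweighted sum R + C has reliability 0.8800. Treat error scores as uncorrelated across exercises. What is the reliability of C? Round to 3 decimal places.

0.830

Var(R+C) = 2 + 2·0.50 = 3.000.
True-score variance = ρ_R + ρ_C + 2·0.50, so 0.8800 = (0.81 + ρ_C + 1.00) / 3.000.
ρ_C = 0.8800·3.000 − 0.81 − 1.00 = 0.830.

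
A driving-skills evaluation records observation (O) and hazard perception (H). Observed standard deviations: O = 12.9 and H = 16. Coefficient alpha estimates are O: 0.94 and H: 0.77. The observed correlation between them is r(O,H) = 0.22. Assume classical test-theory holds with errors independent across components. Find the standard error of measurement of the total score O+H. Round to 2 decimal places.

8.30

Var(total) = 422.41 + 90.816 = 513.226.
True-score variance = 353.545 + 90.816 = 444.361, so reliability = 0.8658.
Error variance = 513.226 − 444.361 = 68.8646; SEM = √68.8646 = 8.30.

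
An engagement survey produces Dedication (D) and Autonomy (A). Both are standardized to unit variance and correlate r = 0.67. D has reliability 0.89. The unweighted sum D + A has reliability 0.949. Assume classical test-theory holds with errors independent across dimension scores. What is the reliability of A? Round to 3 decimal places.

Var(D+A) = 2 + 2·0.67 = 3.340.
True-score variance = ρ_D + ρ_A + 2·0.67, so 0.949 = (0.89 + ρ_A + 1.34) / 3.340.
ρ_A = 0.949·3.340 − 0.89 − 1.34 = 0.940.

0.940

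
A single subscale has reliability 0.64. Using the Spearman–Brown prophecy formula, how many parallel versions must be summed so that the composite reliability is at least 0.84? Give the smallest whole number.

3

k ≥ ρ*(1−ρ₁)/(ρ₁(1−ρ*)) = 0.84·0.36 / (0.64·0.16) = 2.953.
Smallest integer k = 3.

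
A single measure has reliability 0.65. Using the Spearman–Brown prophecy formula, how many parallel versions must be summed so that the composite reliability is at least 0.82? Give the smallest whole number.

3

k ≥ ρ*(1−ρ₁)/(ρ₁(1−ρ*)) = 0.82·0.35 / (0.65·0.18) = 2.453.
Smallest integer k = 3.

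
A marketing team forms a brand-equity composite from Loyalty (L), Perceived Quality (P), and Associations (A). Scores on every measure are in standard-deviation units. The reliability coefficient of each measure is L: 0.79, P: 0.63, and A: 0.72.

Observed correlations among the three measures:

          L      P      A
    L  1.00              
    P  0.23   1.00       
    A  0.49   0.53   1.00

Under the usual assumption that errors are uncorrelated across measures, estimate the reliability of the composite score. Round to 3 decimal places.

0.844

Var(L+P+A) = 3 + 2·[0.23 + 0.49 + 0.53] = 3 + 2.5 = 5.5.
With uncorrelated errors the cross-covariances are all true-score covariance, so they carry over unchanged; only the diagonal terms shrink to ρᵢσᵢ².
True-score variance = [0.79 + 0.63 + 0.72] + 2.5 = 2.14 + 2.5 = 4.64.
Reliability = 4.64 / 5.5 = 0.844.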